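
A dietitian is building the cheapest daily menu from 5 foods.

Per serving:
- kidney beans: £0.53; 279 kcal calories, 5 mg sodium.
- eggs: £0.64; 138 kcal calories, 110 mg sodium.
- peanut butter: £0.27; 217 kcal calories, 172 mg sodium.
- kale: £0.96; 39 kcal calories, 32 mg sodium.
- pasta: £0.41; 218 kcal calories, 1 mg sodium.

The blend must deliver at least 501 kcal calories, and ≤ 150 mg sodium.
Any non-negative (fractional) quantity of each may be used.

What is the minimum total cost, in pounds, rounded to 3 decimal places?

Let x1 = servings of kidney beans, x2 = servings of eggs, x3 = servings of peanut butter, x4 = servings of kale, x5 = servings of pasta.
Minimize 0.53x1 + 0.64x2 + 0.27x3 + 0.96x4 + 0.41x5 s.t.:
  279x1 + 138x2 + 217x3 + 39x4 + 218x5 ≥ 501   (calories)
  5x1 + 110x2 + 172x3 + 32x4 + 1x5 ≤ 150   (sodium)
  x1, x2, x3, x4, x5 ≥ 0.
At the optimum only peanut butter, pasta are positive (kidney beans, eggs, kale = 0). The calories and sodium requirements are met with equality.
Solving gives x3 = 0.8637, x5 = 1.438.
Cost = 0.27·0.8637 + 0.41·1.438 = 0.82278.

£0.823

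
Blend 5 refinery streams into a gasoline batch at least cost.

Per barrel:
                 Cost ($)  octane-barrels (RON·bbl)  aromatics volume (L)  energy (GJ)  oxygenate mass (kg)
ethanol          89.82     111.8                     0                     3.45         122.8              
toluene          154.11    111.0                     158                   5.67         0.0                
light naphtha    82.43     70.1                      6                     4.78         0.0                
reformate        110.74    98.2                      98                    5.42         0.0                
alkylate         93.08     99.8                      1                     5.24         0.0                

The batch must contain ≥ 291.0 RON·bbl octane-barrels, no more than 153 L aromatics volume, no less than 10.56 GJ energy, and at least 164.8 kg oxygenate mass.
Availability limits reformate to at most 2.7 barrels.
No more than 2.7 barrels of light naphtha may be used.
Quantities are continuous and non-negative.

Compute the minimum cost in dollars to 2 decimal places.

Let x1 = barrels of ethanol, x2 = barrels of toluene, x3 = barrels of light naphtha, x4 = barrels of reformate, x5 = barrels of alkylate.
Minimize 89.82x1 + 154.11x2 + 82.43x3 + 110.74x4 + 93.08x5 with:
  111.8x1 + 111x2 + 70.1x3 + 98.2x4 + 99.8x5 ≥ 291   (octane-barrels)
  158x2 + 6x3 + 98x4 + 1x5 ≤ 153   (aromatics volume)
  3.45x1 + 5.67x2 + 4.78x3 + 5.42x4 + 5.24x5 ≥ 10.56   (energy)
  122.8x1 ≥ 164.8   (oxygenate mass)
  x4 ≤ 2.7
  x3 ≤ 2.7
  x1, x2, x3, x4, x5 ≥ 0.
At the optimum only ethanol, alkylate are positive (toluene, light naphtha, reformate = 0). The octane-barrels and energy requirements are met with equality.
So ethanol = 1.95 barrels, alkylate = 0.7314 barrels.
Cost = 89.82·1.95 + 93.08·0.7314 = 243.2277.

$243.23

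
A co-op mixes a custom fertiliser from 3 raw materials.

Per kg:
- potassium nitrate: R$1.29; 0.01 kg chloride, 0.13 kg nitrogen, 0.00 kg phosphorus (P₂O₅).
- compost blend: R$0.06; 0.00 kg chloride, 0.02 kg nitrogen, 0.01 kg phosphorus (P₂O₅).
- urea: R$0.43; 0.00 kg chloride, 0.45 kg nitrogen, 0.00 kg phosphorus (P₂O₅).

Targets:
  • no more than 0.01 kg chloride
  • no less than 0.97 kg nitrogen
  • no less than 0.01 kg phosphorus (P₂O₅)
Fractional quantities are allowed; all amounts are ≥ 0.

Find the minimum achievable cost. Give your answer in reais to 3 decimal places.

Treat it as an LP. Let x1 = kg of potassium nitrate, x2 = kg of compost blend, x3 = kg of urea.
Minimise 1.29x1 + 0.06x2 + 0.43x3 with:
  0.01x1 ≤ 0.01   (chloride)
  0.13x1 + 0.02x2 + 0.45x3 ≥ 0.97   (nitrogen)
  0.01x2 ≥ 0.01   (phosphorus (P₂O₅))
  x1, x2, x3 ≥ 0.
The minimum-cost mix takes nothing from potassium nitrate — only compost blend, urea. The nitrogen and phosphorus (P₂O₅) requirements are met with equality.
Solving gives x2 = 1, x3 = 2.111.
Total cost: 0.06·1 + 0.43·2.111 = 0.96773.

R$0.968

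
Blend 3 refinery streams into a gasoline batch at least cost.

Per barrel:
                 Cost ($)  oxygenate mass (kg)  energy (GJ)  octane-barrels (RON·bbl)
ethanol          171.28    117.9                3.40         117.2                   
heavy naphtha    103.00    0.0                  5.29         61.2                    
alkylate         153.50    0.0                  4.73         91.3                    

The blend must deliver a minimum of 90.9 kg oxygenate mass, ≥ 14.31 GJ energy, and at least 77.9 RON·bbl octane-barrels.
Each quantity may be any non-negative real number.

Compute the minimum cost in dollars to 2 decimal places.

This is a linear program. Let x1 = barrels of ethanol, x2 = barrels of heavy naphtha, x3 = barrels of alkylate.
Minimise 171.28x1 + 103x2 + 153.5x3 subject to:
  117.9x1 ≥ 90.9   (oxygenate mass)
  3.4x1 + 5.29x2 + 4.73x3 ≥ 14.31   (energy)
  117.2x1 + 61.2x2 + 91.3x3 ≥ 77.9   (octane-barrels)
  x1, x2, x3 ≥ 0.
The cheapest feasible vertex uses only ethanol, heavy naphtha; alkylate is not used. The oxygenate mass and energy requirements are met with equality.
That vertex is x1 = 0.77099, x2 = 2.2096.
Objective = 171.28·0.77099 + 103·2.2096 = 359.6440.

$359.64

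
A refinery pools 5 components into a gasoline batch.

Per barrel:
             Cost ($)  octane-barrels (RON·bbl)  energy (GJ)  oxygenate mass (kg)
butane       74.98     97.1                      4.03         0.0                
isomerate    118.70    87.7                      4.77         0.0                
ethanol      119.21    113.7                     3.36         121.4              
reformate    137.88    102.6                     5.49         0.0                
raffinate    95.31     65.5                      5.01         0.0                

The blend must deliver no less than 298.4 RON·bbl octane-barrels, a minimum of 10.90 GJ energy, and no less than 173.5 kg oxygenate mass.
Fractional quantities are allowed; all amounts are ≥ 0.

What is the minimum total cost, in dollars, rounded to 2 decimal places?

$283.83

This is a linear program. Let x1 = barrels of butane, x2 = barrels of isomerate, x3 = barrels of ethanol, x4 = barrels of reformate, x5 = barrels of raffinate.
min 74.98x1 + 118.7x2 + 119.21x3 + 137.88x4 + 95.31x5 subject to:
  97.1x1 + 87.7x2 + 113.7x3 + 102.6x4 + 65.5x5 ≥ 298.4   (octane-barrels)
  4.03x1 + 4.77x2 + 3.36x3 + 5.49x4 + 5.01x5 ≥ 10.9   (energy)
  121.4x3 ≥ 173.5   (oxygenate mass)
  x1, x2, x3, x4, x5 ≥ 0.
The minimum-cost mix takes nothing from isomerate, reformate, raffinate — only butane, ethanol. There the energy and oxygenate mass constraints are tight.
Solving gives x1 = 1.5132, x3 = 1.4292.
Objective = 74.98·1.5132 + 119.21·1.4292 = 283.8347.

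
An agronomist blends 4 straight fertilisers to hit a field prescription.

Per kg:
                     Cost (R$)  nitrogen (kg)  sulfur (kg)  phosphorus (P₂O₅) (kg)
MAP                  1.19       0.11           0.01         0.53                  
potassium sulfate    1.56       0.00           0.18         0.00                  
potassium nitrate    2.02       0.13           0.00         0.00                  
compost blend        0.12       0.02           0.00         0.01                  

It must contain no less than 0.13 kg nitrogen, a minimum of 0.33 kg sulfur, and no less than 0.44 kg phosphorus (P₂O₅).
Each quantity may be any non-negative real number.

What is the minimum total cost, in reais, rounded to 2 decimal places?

This is a linear program. Let x1 = kg of MAP, x2 = kg of potassium sulfate, x3 = kg of potassium nitrate, x4 = kg of compost blend.
min 1.19x1 + 1.56x2 + 2.02x3 + 0.12x4 s.t.:
  0.11x1 + 0.13x3 + 0.02x4 ≥ 0.13   (nitrogen)
  0.01x1 + 0.18x2 ≥ 0.33   (sulfur)
  0.53x1 + 0.01x4 ≥ 0.44   (phosphorus (P₂O₅))
  x1, x2, x3, x4 ≥ 0.
The cheapest feasible vertex uses only MAP, potassium sulfate, compost blend; potassium nitrate is not used. There the nitrogen, sulfur, phosphorus (P₂O₅) constraints are tight.
That vertex is x1 = 0.7895, x2 = 1.789, x4 = 2.158.
Hence cost = 1.19·0.7895 + 1.56·1.789 + 0.12·2.158 = R$3.9893.

R$3.99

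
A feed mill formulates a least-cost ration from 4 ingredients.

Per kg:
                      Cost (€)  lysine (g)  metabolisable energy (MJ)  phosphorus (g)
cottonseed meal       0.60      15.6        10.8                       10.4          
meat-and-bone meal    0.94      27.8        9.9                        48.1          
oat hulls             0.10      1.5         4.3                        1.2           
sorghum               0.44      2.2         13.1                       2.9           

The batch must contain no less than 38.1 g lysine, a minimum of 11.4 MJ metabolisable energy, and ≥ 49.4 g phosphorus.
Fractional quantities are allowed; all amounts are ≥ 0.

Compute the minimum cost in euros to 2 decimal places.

€1.29

Treat it as an LP. Let x1 = kg of cottonseed meal, x2 = kg of meat-and-bone meal, x3 = kg of oat hulls, x4 = kg of sorghum.
Minimise 0.6x1 + 0.94x2 + 0.1x3 + 0.44x4 subject to:
  15.6x1 + 27.8x2 + 1.5x3 + 2.2x4 ≥ 38.1   (lysine)
  10.8x1 + 9.9x2 + 4.3x3 + 13.1x4 ≥ 11.4   (metabolisable energy)
  10.4x1 + 48.1x2 + 1.2x3 + 2.9x4 ≥ 49.4   (phosphorus)
  x1, x2, x3, x4 ≥ 0.
The cheapest feasible vertex uses only meat-and-bone meal; cottonseed meal, oat hulls, sorghum are not used. The lysine requirement is met with equality.
So meat-and-bone meal = 1.371 kg.
Hence cost = 0.94·1.371 = €1.2887.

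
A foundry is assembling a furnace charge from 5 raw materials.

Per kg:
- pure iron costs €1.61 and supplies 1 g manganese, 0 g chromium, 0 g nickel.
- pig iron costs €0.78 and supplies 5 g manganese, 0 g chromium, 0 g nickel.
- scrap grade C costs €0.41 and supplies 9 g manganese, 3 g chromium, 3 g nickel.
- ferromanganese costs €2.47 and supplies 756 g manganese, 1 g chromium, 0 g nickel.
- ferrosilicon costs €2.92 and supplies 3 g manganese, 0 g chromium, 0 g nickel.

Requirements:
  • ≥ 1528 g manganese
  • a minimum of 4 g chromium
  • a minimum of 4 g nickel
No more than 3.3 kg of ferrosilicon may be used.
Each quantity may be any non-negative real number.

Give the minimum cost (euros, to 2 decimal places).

Let x1 = kg of pure iron, x2 = kg of pig iron, x3 = kg of scrap grade C, x4 = kg of ferromanganese, x5 = kg of ferrosilicon.
Minimize 1.61x1 + 0.78x2 + 0.41x3 + 2.47x4 + 2.92x5 with:
  1x1 + 5x2 + 9x3 + 756x4 + 3x5 ≥ 1528   (manganese)
  3x3 + 1x4 ≥ 4   (chromium)
  3x3 ≥ 4   (nickel)
  x5 ≤ 3.3
  x1, x2, x3, x4, x5 ≥ 0.
At the optimum only scrap grade C, ferromanganese are positive (pure iron, pig iron, ferrosilicon = 0). There the manganese and nickel constraints are tight.
Optimal quantities: scrap grade C = 1.333 kg, ferromanganese = 2.005 kg.
Objective = 0.41·1.333 + 2.47·2.005 = 5.4989.

€5.50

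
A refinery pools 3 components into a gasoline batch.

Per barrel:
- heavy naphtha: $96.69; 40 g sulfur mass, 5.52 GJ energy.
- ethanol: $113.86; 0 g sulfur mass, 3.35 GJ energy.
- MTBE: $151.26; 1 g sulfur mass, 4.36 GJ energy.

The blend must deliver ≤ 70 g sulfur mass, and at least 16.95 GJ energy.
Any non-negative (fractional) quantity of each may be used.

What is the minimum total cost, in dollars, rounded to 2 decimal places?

$416.98

This is a linear program. Let x1 = barrels of heavy naphtha, x2 = barrels of ethanol, x3 = barrels of MTBE.
Minimize 96.69x1 + 113.86x2 + 151.26x3 s.t.:
  40x1 + 1x3 ≤ 70   (sulfur mass)
  5.52x1 + 3.35x2 + 4.36x3 ≥ 16.95   (energy)
  x1, x2, x3 ≥ 0.
The cheapest feasible vertex uses only heavy naphtha, ethanol; MTBE is not used. There the sulfur mass and energy constraints are tight.
So heavy naphtha = 1.75 barrels, ethanol = 2.1761 barrels.
Cost = 96.69·1.75 + 113.86·2.1761 = 416.9782.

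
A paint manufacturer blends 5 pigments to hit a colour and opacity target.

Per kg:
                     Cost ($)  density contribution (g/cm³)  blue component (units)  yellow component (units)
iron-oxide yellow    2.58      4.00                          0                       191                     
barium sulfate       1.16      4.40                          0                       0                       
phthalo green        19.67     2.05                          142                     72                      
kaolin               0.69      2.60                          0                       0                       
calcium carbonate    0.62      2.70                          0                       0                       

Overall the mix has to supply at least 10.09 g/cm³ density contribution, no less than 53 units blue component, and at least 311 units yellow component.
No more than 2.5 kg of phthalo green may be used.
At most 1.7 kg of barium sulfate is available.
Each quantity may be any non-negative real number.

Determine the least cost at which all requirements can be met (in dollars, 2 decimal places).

$11.95

Let x1 = kg of iron-oxide yellow, x2 = kg of barium sulfate, x3 = kg of phthalo green, x4 = kg of kaolin, x5 = kg of calcium carbonate.
Minimize 2.58x1 + 1.16x2 + 19.67x3 + 0.69x4 + 0.62x5 subject to:
  4x1 + 4.4x2 + 2.05x3 + 2.6x4 + 2.7x5 ≥ 10.09   (density contribution)
  142x3 ≥ 53   (blue component)
  191x1 + 72x3 ≥ 311   (yellow component)
  x3 ≤ 2.5
  x2 ≤ 1.7
  x1, x2, x3, x4, x5 ≥ 0.
The cheapest feasible vertex uses only iron-oxide yellow, phthalo green, calcium carbonate; barium sulfate, kaolin are not used. Binding constraints: density contribution, blue component, yellow component.
Solving gives x1 = 1.488, x3 = 0.3732, x5 = 1.25.
Objective = 2.58·1.488 + 19.67·0.3732 + 0.62·1.25 = 11.9549.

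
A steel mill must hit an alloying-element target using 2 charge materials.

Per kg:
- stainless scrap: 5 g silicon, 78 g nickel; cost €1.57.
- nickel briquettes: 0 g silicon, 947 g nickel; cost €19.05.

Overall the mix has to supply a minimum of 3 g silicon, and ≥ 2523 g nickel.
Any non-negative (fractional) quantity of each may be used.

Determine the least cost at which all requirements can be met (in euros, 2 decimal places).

Treat it as an LP. Let x1 = kg of stainless scrap, x2 = kg of nickel briquettes.
Minimise 1.57x1 + 19.05x2 s.t.:
  5x1 ≥ 3   (silicon)
  78x1 + 947x2 ≥ 2523   (nickel)
  x1, x2 ≥ 0.
Both inputs are positive at the optimum. Binding constraints: silicon and nickel.
Optimal quantities: stainless scrap = 0.6 kg, nickel briquettes = 2.6148 kg.
Objective = 1.57·0.6 + 19.05·2.6148 = 50.7539.

€50.75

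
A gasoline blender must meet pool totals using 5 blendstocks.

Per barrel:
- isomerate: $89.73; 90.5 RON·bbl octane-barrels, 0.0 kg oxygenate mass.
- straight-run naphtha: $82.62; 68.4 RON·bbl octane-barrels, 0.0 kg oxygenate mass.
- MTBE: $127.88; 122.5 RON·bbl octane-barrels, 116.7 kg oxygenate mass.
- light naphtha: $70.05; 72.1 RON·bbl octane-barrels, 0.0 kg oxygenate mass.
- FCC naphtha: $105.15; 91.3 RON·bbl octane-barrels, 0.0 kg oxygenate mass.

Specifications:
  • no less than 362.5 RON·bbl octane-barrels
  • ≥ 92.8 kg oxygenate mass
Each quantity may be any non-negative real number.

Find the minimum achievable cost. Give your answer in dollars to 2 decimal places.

Let x1 = barrels of isomerate, x2 = barrels of straight-run naphtha, x3 = barrels of MTBE, x4 = barrels of light naphtha, x5 = barrels of FCC naphtha.
Minimize 89.73x1 + 82.62x2 + 127.88x3 + 70.05x4 + 105.15x5 subject to:
  90.5x1 + 68.4x2 + 122.5x3 + 72.1x4 + 91.3x5 ≥ 362.5   (octane-barrels)
  116.7x3 ≥ 92.8   (oxygenate mass)
  x1, x2, x3, x4, x5 ≥ 0.
At the optimum only MTBE, light naphtha are positive (isomerate, straight-run naphtha, FCC naphtha = 0). There the octane-barrels and oxygenate mass constraints are tight.
So MTBE = 0.7952 barrels, light naphtha = 3.6767 barrels.
Cost = 127.88·0.7952 + 70.05·3.6767 = 359.2430.

$359.24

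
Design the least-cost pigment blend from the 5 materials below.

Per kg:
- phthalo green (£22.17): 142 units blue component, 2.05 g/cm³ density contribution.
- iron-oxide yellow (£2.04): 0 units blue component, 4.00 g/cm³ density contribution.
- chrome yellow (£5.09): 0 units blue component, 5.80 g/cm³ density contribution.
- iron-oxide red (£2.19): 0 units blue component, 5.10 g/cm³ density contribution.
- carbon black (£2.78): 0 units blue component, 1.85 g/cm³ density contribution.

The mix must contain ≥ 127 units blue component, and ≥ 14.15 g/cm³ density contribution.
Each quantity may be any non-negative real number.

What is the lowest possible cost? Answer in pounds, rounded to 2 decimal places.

Let x1 = kg of phthalo green, x2 = kg of iron-oxide yellow, x3 = kg of chrome yellow, x4 = kg of iron-oxide red, x5 = kg of carbon black.
min 22.17x1 + 2.04x2 + 5.09x3 + 2.19x4 + 2.78x5 with:
  142x1 ≥ 127   (blue component)
  2.05x1 + 4x2 + 5.8x3 + 5.1x4 + 1.85x5 ≥ 14.15   (density contribution)
  x1, x2, x3, x4, x5 ≥ 0.
The minimum-cost mix takes nothing from iron-oxide yellow, chrome yellow, carbon black — only phthalo green, iron-oxide red. Binding constraints: blue component and density contribution.
That vertex is x1 = 0.8944, x4 = 2.415.
Total cost: 22.17·0.8944 + 2.19·2.415 = 25.1177.

£25.12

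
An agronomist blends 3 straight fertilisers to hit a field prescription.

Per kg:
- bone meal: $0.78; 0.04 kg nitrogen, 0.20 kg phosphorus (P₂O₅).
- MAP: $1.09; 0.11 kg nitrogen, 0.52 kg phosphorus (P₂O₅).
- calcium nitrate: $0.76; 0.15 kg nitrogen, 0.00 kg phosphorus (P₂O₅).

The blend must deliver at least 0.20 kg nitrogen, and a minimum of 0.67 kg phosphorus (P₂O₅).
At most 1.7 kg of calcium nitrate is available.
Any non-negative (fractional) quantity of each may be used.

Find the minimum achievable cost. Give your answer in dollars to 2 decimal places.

Let x1 = kg of bone meal, x2 = kg of MAP, x3 = kg of calcium nitrate.
Minimize 0.78x1 + 1.09x2 + 0.76x3 subject to:
  0.04x1 + 0.11x2 + 0.15x3 ≥ 0.2   (nitrogen)
  0.2x1 + 0.52x2 ≥ 0.67   (phosphorus (P₂O₅))
  x3 ≤ 1.7
  x1, x2, x3 ≥ 0.
The optimal basis is {MAP, calcium nitrate}; bone meal drops out. The nitrogen and phosphorus (P₂O₅) requirements are met with equality.
That vertex is x2 = 1.288, x3 = 0.3885.
Total cost: 1.09·1.288 + 0.76·0.3885 = 1.6992.

$1.70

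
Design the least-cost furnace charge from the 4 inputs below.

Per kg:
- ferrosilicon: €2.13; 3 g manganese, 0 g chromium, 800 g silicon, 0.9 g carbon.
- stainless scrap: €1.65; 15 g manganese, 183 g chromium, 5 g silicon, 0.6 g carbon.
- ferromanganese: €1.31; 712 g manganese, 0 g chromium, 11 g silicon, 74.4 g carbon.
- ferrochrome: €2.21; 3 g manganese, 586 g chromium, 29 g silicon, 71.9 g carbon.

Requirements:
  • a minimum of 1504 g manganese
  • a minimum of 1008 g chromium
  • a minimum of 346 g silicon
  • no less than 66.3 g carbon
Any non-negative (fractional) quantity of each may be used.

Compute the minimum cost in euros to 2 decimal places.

This is a linear program. Let x1 = kg of ferrosilicon, x2 = kg of stainless scrap, x3 = kg of ferromanganese, x4 = kg of ferrochrome.
min 2.13x1 + 1.65x2 + 1.31x3 + 2.21x4 with:
  3x1 + 15x2 + 712x3 + 3x4 ≥ 1504   (manganese)
  183x2 + 586x4 ≥ 1008   (chromium)
  800x1 + 5x2 + 11x3 + 29x4 ≥ 346   (silicon)
  0.9x1 + 0.6x2 + 74.4x3 + 71.9x4 ≥ 66.3   (carbon)
  x1, x2, x3, x4 ≥ 0.
The minimum-cost mix takes nothing from stainless scrap — only ferrosilicon, ferromanganese, ferrochrome. There the manganese, chromium, silicon constraints are tight.
That vertex is x1 = 0.3412, x3 = 2.104, x4 = 1.72.
Cost = 2.13·0.3412 + 1.31·2.104 + 2.21·1.72 = 7.2842.

€7.28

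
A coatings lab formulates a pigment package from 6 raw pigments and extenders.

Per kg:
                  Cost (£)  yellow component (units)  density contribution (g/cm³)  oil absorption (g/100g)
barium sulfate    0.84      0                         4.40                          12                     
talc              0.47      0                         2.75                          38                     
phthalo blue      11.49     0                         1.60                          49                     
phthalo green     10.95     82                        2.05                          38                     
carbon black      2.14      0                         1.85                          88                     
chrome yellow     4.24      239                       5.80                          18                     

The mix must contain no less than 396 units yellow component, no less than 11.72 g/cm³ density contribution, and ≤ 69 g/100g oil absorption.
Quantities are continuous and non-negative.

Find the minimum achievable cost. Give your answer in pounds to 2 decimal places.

Let x1 = kg of barium sulfate, x2 = kg of talc, x3 = kg of phthalo blue, x4 = kg of phthalo green, x5 = kg of carbon black, x6 = kg of chrome yellow.
min 0.84x1 + 0.47x2 + 11.49x3 + 10.95x4 + 2.14x5 + 4.24x6 s.t.:
  82x4 + 239x6 ≥ 396   (yellow component)
  4.4x1 + 2.75x2 + 1.6x3 + 2.05x4 + 1.85x5 + 5.8x6 ≥ 11.72   (density contribution)
  12x1 + 38x2 + 49x3 + 38x4 + 88x5 + 18x6 ≤ 69   (oil absorption)
  x1, x2, x3, x4, x5, x6 ≥ 0.
The optimal basis is {talc, chrome yellow}; barium sulfate, phthalo blue, phthalo green, carbon black drop out. The yellow component and density contribution requirements are met with equality.
That vertex is x2 = 0.7673, x6 = 1.657.
Hence cost = 0.47·0.7673 + 4.24·1.657 = £7.3863.

£7.39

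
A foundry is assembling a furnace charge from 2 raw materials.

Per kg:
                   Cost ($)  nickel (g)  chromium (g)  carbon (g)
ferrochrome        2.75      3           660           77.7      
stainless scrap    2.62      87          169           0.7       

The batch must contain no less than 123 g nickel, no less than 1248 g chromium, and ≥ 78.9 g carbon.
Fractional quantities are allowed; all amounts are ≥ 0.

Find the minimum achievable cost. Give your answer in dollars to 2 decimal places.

Let x1 = kg of ferrochrome, x2 = kg of stainless scrap.
Minimise 2.75x1 + 2.62x2 s.t.:
  3x1 + 87x2 ≥ 123   (nickel)
  660x1 + 169x2 ≥ 1248   (chromium)
  77.7x1 + 0.7x2 ≥ 78.9   (carbon)
  x1, x2 ≥ 0.
Both inputs are positive at the optimum. Binding constraints: nickel and chromium.
Optimal quantities: ferrochrome = 1.543 kg, stainless scrap = 1.361 kg.
Cost = 2.75·1.543 + 2.62·1.361 = 7.8091.

$7.81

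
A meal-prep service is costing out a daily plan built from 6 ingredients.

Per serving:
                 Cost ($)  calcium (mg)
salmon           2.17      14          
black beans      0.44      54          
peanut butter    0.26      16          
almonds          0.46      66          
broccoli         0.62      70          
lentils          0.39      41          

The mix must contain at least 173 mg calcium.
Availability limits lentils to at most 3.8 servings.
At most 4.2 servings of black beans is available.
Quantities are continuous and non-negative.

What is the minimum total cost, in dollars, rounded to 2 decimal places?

This is a linear program. Let x1 = servings of salmon, x2 = servings of black beans, x3 = servings of peanut butter, x4 = servings of almonds, x5 = servings of broccoli, x6 = servings of lentils.
Minimise 2.17x1 + 0.44x2 + 0.26x3 + 0.46x4 + 0.62x5 + 0.39x6 subject to:
  14x1 + 54x2 + 16x3 + 66x4 + 70x5 + 41x6 ≥ 173   (calcium)
  x6 ≤ 3.8
  x2 ≤ 4.2
  x1, x2, x3, x4, x5, x6 ≥ 0.
The minimum-cost mix takes nothing from salmon, black beans, peanut butter, broccoli, lentils — only almonds. The calcium requirement is met with equality.
So almonds = 2.621 servings.
Objective = 0.46·2.621 = 1.2057.

$1.21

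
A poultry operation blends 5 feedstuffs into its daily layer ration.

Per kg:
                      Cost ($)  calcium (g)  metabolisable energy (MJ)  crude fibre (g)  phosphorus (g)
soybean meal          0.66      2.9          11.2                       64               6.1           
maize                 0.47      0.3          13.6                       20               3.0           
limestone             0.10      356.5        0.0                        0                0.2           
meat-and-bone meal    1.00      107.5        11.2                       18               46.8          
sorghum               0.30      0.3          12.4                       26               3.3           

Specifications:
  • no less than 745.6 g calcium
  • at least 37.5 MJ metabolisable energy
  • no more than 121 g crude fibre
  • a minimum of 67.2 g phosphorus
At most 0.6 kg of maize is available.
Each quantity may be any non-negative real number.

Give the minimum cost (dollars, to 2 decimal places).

$2.02

Let x1 = kg of soybean meal, x2 = kg of maize, x3 = kg of limestone, x4 = kg of meat-and-bone meal, x5 = kg of sorghum.
Minimize 0.66x1 + 0.47x2 + 0.1x3 + 1x4 + 0.3x5 with:
  2.9x1 + 0.3x2 + 356.5x3 + 107.5x4 + 0.3x5 ≥ 745.6   (calcium)
  11.2x1 + 13.6x2 + 11.2x4 + 12.4x5 ≥ 37.5   (metabolisable energy)
  64x1 + 20x2 + 18x4 + 26x5 ≤ 121   (crude fibre)
  6.1x1 + 3x2 + 0.2x3 + 46.8x4 + 3.3x5 ≥ 67.2   (phosphorus)
  x2 ≤ 0.6
  x1, x2, x3, x4, x5 ≥ 0.
The optimal basis is {limestone, meat-and-bone meal, sorghum}; soybean meal, maize drop out. There the calcium, metabolisable energy, phosphorus constraints are tight.
Optimal quantities: limestone = 1.698 kg, meat-and-bone meal = 1.298 kg, sorghum = 1.852 kg.
Cost = 0.1·1.698 + 1·1.298 + 0.3·1.852 = 2.0234.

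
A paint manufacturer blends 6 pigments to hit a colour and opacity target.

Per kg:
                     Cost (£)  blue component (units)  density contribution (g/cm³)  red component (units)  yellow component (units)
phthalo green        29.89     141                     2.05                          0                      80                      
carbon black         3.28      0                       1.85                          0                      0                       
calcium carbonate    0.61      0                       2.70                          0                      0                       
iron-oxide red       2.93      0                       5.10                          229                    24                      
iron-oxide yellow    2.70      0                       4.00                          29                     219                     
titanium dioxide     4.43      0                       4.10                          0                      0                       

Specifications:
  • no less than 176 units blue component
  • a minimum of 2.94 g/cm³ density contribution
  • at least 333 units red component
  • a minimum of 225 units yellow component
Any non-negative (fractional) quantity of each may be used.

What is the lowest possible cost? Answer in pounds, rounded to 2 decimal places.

£42.54

Let x1 = kg of phthalo green, x2 = kg of carbon black, x3 = kg of calcium carbonate, x4 = kg of iron-oxide red, x5 = kg of iron-oxide yellow, x6 = kg of titanium dioxide.
min 29.89x1 + 3.28x2 + 0.61x3 + 2.93x4 + 2.7x5 + 4.43x6 s.t.:
  141x1 ≥ 176   (blue component)
  2.05x1 + 1.85x2 + 2.7x3 + 5.1x4 + 4x5 + 4.1x6 ≥ 2.94   (density contribution)
  229x4 + 29x5 ≥ 333   (red component)
  80x1 + 24x4 + 219x5 ≥ 225   (yellow component)
  x1, x2, x3, x4, x5, x6 ≥ 0.
The minimum-cost mix takes nothing from carbon black, calcium carbonate, titanium dioxide — only phthalo green, iron-oxide red, iron-oxide yellow. There the blue component, red component, yellow component constraints are tight.
Solving gives x1 = 1.248, x4 = 1.401, x5 = 0.4179.
Total cost: 29.89·1.248 + 2.93·1.401 + 2.7·0.4179 = 42.5360.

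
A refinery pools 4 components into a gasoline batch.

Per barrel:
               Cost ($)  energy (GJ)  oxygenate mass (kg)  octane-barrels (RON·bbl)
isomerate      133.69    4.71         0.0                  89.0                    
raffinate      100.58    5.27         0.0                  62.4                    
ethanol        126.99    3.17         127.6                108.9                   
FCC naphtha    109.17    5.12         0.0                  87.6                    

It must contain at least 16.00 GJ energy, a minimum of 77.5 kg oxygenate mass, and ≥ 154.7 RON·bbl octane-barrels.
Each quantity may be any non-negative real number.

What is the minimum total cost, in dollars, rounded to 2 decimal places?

This is a linear program. Let x1 = barrels of isomerate, x2 = barrels of raffinate, x3 = barrels of ethanol, x4 = barrels of FCC naphtha.
Minimize 133.69x1 + 100.58x2 + 126.99x3 + 109.17x4 with:
  4.71x1 + 5.27x2 + 3.17x3 + 5.12x4 ≥ 16   (energy)
  127.6x3 ≥ 77.5   (oxygenate mass)
  89x1 + 62.4x2 + 108.9x3 + 87.6x4 ≥ 154.7   (octane-barrels)
  x1, x2, x3, x4 ≥ 0.
At the optimum only raffinate, ethanol are positive (isomerate, FCC naphtha = 0). There the energy and oxygenate mass constraints are tight.
Solving gives x2 = 2.6707, x3 = 0.60737.
Total cost: 100.58·2.6707 + 126.99·0.60737 = 345.7489.

$345.75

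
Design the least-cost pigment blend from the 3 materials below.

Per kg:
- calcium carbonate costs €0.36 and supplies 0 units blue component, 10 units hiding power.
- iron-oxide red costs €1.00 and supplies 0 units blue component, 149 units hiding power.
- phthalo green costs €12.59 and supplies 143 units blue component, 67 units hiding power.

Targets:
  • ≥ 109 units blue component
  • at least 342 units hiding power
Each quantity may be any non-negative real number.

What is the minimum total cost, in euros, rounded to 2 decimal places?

Let x1 = kg of calcium carbonate, x2 = kg of iron-oxide red, x3 = kg of phthalo green.
min 0.36x1 + 1x2 + 12.59x3 with:
  143x3 ≥ 109   (blue component)
  10x1 + 149x2 + 67x3 ≥ 342   (hiding power)
  x1, x2, x3 ≥ 0.
At the optimum only iron-oxide red, phthalo green are positive (calcium carbonate = 0). The blue component and hiding power requirements are met with equality.
Solving gives x2 = 1.953, x3 = 0.7622.
Total cost: 1·1.953 + 12.59·0.7622 = 11.5491.

€11.55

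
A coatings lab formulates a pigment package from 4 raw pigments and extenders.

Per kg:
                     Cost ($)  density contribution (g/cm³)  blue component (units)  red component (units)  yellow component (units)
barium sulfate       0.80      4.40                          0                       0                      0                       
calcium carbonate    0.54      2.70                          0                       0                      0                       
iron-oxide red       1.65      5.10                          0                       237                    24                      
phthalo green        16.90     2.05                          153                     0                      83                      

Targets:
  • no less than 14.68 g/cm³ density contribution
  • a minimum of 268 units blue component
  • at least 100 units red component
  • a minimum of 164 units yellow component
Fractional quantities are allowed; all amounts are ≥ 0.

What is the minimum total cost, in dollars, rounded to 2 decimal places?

This is a linear program. Let x1 = kg of barium sulfate, x2 = kg of calcium carbonate, x3 = kg of iron-oxide red, x4 = kg of phthalo green.
Minimise 0.8x1 + 0.54x2 + 1.65x3 + 16.9x4 with:
  4.4x1 + 2.7x2 + 5.1x3 + 2.05x4 ≥ 14.68   (density contribution)
  153x4 ≥ 268   (blue component)
  237x3 ≥ 100   (red component)
  24x3 + 83x4 ≥ 164   (yellow component)
  x1, x2, x3, x4 ≥ 0.
At the optimum only barium sulfate, iron-oxide red, phthalo green are positive (calcium carbonate = 0). Binding constraints: density contribution, blue component, yellow component.
Optimal quantities: barium sulfate = 1.6213 kg, iron-oxide red = 0.7756 kg, phthalo green = 1.7516 kg.
Total cost: 0.8·1.6213 + 1.65·0.7756 + 16.9·1.7516 = 32.1788.

$32.18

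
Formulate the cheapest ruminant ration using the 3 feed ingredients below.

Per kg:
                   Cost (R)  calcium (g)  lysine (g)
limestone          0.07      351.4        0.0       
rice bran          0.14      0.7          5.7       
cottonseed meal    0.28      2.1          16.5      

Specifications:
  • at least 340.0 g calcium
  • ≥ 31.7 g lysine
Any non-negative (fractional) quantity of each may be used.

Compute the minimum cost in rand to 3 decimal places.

Treat it as an LP. Let x1 = kg of limestone, x2 = kg of rice bran, x3 = kg of cottonseed meal.
min 0.07x1 + 0.14x2 + 0.28x3 with:
  351.4x1 + 0.7x2 + 2.1x3 ≥ 340   (calcium)
  5.7x2 + 16.5x3 ≥ 31.7   (lysine)
  x1, x2, x3 ≥ 0.
The cheapest feasible vertex uses only limestone, cottonseed meal; rice bran is not used. There the calcium and lysine constraints are tight.
So limestone = 0.9561 kg, cottonseed meal = 1.921 kg.
Objective = 0.07·0.9561 + 0.28·1.921 = 0.60481.

R0.605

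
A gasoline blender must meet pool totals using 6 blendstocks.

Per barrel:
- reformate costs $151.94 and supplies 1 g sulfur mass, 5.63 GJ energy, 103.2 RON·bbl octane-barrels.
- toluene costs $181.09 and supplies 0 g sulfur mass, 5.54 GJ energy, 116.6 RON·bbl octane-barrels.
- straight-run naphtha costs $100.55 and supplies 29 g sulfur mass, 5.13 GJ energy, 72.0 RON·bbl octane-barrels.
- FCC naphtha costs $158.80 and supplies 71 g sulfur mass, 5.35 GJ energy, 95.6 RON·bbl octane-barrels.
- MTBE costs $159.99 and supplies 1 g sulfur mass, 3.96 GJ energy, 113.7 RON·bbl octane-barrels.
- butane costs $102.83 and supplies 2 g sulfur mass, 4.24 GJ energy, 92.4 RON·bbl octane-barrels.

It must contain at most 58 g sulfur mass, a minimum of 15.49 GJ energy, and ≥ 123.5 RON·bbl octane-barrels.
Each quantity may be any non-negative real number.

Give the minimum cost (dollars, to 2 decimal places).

$330.15

Let x1 = barrels of reformate, x2 = barrels of toluene, x3 = barrels of straight-run naphtha, x4 = barrels of FCC naphtha, x5 = barrels of MTBE, x6 = barrels of butane.
min 151.94x1 + 181.09x2 + 100.55x3 + 158.8x4 + 159.99x5 + 102.83x6 with:
  1x1 + 29x3 + 71x4 + 1x5 + 2x6 ≤ 58   (sulfur mass)
  5.63x1 + 5.54x2 + 5.13x3 + 5.35x4 + 3.96x5 + 4.24x6 ≥ 15.49   (energy)
  103.2x1 + 116.6x2 + 72x3 + 95.6x4 + 113.7x5 + 92.4x6 ≥ 123.5   (octane-barrels)
  x1, x2, x3, x4, x5, x6 ≥ 0.
The minimum-cost mix takes nothing from reformate, toluene, FCC naphtha, MTBE — only straight-run naphtha, butane. There the sulfur mass and energy constraints are tight.
Optimal quantities: straight-run naphtha = 1.907187 barrels, butane = 1.345785 barrels.
Objective = 100.55·1.907187 + 102.83·1.345785 = 330.1547.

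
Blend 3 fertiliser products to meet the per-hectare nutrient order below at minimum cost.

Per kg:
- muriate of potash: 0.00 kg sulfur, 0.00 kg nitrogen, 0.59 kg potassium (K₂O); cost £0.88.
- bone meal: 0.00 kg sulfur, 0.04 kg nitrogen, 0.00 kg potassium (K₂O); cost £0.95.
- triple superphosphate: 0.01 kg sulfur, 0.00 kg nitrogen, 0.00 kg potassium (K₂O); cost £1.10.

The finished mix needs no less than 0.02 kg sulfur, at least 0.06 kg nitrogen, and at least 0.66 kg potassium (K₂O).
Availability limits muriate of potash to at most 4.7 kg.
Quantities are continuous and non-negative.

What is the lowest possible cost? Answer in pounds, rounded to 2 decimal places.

Set it up as a linear program. Let x1 = kg of muriate of potash, x2 = kg of bone meal, x3 = kg of triple superphosphate.
Minimize 0.88x1 + 0.95x2 + 1.1x3 subject to:
  0.01x3 ≥ 0.02   (sulfur)
  0.04x2 ≥ 0.06   (nitrogen)
  0.59x1 ≥ 0.66   (potassium (K₂O))
  x1 ≤ 4.7
  x1, x2, x3 ≥ 0.
All 3 inputs are positive at the optimum. There the sulfur, nitrogen, potassium (K₂O) constraints are tight.
Solving gives x1 = 1.119, x2 = 1.5, x3 = 2.
Hence cost = 0.88·1.119 + 0.95·1.5 + 1.1·2 = £4.6097.

£4.61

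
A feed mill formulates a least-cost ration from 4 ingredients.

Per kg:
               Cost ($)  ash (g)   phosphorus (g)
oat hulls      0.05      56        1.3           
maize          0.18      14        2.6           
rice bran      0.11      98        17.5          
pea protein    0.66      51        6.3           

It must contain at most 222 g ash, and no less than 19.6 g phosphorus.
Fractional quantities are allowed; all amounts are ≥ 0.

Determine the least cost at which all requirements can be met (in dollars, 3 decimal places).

$0.123

Treat it as an LP. Let x1 = kg of oat hulls, x2 = kg of maize, x3 = kg of rice bran, x4 = kg of pea protein.
min 0.05x1 + 0.18x2 + 0.11x3 + 0.66x4 subject to:
  56x1 + 14x2 + 98x3 + 51x4 ≤ 222   (ash)
  1.3x1 + 2.6x2 + 17.5x3 + 6.3x4 ≥ 19.6   (phosphorus)
  x1, x2, x3, x4 ≥ 0.
The cheapest feasible vertex uses only rice bran; oat hulls, maize, pea protein are not used. There the phosphorus constraint is tight.
Optimal quantities: rice bran = 1.12 kg.
Hence cost = 0.11·1.12 = $0.12320.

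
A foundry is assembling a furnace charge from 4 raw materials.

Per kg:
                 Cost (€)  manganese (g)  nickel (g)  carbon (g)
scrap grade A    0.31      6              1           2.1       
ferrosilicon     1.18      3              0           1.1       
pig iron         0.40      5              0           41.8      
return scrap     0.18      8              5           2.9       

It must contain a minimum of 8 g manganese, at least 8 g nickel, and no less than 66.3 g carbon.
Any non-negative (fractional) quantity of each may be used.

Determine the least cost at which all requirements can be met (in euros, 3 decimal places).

€0.878

Let x1 = kg of scrap grade A, x2 = kg of ferrosilicon, x3 = kg of pig iron, x4 = kg of return scrap.
min 0.31x1 + 1.18x2 + 0.4x3 + 0.18x4 s.t.:
  6x1 + 3x2 + 5x3 + 8x4 ≥ 8   (manganese)
  1x1 + 5x4 ≥ 8   (nickel)
  2.1x1 + 1.1x2 + 41.8x3 + 2.9x4 ≥ 66.3   (carbon)
  x1, x2, x3, x4 ≥ 0.
The optimal basis is {pig iron, return scrap}; scrap grade A, ferrosilicon drop out. There the nickel and carbon constraints are tight.
So pig iron = 1.475 kg, return scrap = 1.6 kg.
Cost = 0.4·1.475 + 0.18·1.6 = 0.87800.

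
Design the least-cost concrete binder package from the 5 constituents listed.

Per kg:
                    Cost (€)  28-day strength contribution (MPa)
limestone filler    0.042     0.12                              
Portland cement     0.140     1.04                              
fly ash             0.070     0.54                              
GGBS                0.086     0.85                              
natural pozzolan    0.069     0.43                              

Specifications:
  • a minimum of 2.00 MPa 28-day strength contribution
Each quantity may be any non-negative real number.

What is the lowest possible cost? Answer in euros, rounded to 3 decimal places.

€0.202

Set it up as a linear program. Let x1 = kg of limestone filler, x2 = kg of Portland cement, x3 = kg of fly ash, x4 = kg of GGBS, x5 = kg of natural pozzolan.
Minimize 0.042x1 + 0.14x2 + 0.07x3 + 0.086x4 + 0.069x5 subject to:
  0.12x1 + 1.04x2 + 0.54x3 + 0.85x4 + 0.43x5 ≥ 2   (28-day strength contribution)
  x1, x2, x3, x4, x5 ≥ 0.
At the optimum only GGBS is positive (limestone filler, Portland cement, fly ash, natural pozzolan = 0). Binding constraint: 28-day strength contribution.
Optimal quantities: GGBS = 2.353 kg.
Hence cost = 0.086·2.353 = €0.20236.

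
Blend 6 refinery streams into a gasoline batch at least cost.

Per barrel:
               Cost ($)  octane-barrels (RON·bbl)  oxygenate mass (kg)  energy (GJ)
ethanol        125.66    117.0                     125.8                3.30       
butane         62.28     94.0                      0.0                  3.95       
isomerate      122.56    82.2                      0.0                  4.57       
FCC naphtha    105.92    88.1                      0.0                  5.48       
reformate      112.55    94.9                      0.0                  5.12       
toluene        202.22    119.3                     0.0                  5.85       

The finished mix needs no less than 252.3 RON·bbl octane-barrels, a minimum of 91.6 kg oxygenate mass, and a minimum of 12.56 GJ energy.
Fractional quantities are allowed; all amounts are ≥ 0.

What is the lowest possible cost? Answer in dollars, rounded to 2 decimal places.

$251.65

Treat it as an LP. Let x1 = barrels of ethanol, x2 = barrels of butane, x3 = barrels of isomerate, x4 = barrels of FCC naphtha, x5 = barrels of reformate, x6 = barrels of toluene.
Minimize 125.66x1 + 62.28x2 + 122.56x3 + 105.92x4 + 112.55x5 + 202.22x6 subject to:
  117x1 + 94x2 + 82.2x3 + 88.1x4 + 94.9x5 + 119.3x6 ≥ 252.3   (octane-barrels)
  125.8x1 ≥ 91.6   (oxygenate mass)
  3.3x1 + 3.95x2 + 4.57x3 + 5.48x4 + 5.12x5 + 5.85x6 ≥ 12.56   (energy)
  x1, x2, x3, x4, x5, x6 ≥ 0.
The cheapest feasible vertex uses only ethanol, butane; isomerate, FCC naphtha, reformate, toluene are not used. Binding constraints: oxygenate mass and energy.
So ethanol = 0.72814 barrels, butane = 2.57143 barrels.
Objective = 125.66·0.72814 + 62.28·2.57143 = 251.6467.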